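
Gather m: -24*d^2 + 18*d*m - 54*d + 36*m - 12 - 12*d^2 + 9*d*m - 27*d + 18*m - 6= -36*d^2 - 81*d + m*(27*d + 54) - 18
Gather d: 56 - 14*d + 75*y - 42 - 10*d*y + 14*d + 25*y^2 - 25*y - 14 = -10*d*y + 25*y^2 + 50*y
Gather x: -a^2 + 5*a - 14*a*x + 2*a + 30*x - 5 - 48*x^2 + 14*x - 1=-a^2 + 7*a - 48*x^2 + x*(44 - 14*a) - 6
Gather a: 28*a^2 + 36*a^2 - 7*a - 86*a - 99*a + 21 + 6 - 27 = 64*a^2 - 192*a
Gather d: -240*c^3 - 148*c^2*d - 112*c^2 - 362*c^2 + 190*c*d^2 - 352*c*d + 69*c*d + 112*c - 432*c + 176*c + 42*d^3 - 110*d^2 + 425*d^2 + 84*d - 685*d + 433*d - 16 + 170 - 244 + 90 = -240*c^3 - 474*c^2 - 144*c + 42*d^3 + d^2*(190*c + 315) + d*(-148*c^2 - 283*c - 168)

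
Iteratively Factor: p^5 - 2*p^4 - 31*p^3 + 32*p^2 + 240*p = (p)*(p^4 - 2*p^3 - 31*p^2 + 32*p + 240) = p*(p - 4)*(p^3 + 2*p^2 - 23*p - 60) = p*(p - 4)*(p + 3)*(p^2 - p - 20) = p*(p - 5)*(p - 4)*(p + 3)*(p + 4)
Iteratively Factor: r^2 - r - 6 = (r + 2)*(r - 3)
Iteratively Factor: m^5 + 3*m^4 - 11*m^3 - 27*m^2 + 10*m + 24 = (m - 1)*(m^4 + 4*m^3 - 7*m^2 - 34*m - 24) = (m - 1)*(m + 4)*(m^3 - 7*m - 6) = (m - 1)*(m + 1)*(m + 4)*(m^2 - m - 6) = (m - 3)*(m - 1)*(m + 1)*(m + 4)*(m + 2)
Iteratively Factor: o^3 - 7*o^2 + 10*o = (o - 5)*(o^2 - 2*o) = o*(o - 5)*(o - 2)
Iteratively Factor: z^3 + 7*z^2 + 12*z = (z + 4)*(z^2 + 3*z) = z*(z + 4)*(z + 3)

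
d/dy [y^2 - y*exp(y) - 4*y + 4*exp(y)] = -y*exp(y) + 2*y + 3*exp(y) - 4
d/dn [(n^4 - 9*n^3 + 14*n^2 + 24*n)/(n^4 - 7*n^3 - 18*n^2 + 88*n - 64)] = 2*(n^6 - 32*n^5 + 226*n^4 - 752*n^3 + 1696*n^2 - 896*n - 768)/(n^8 - 14*n^7 + 13*n^6 + 428*n^5 - 1036*n^4 - 2272*n^3 + 10048*n^2 - 11264*n + 4096)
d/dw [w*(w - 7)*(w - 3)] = 3*w^2 - 20*w + 21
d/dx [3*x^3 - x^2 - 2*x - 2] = 9*x^2 - 2*x - 2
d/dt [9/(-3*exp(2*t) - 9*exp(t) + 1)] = (54*exp(t) + 81)*exp(t)/(3*exp(2*t) + 9*exp(t) - 1)^2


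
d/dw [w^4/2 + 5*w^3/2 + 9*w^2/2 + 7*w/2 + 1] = 2*w^3 + 15*w^2/2 + 9*w + 7/2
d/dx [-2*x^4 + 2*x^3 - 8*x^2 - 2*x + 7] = -8*x^3 + 6*x^2 - 16*x - 2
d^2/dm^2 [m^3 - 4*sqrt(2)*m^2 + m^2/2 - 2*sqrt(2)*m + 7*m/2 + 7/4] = 6*m - 8*sqrt(2) + 1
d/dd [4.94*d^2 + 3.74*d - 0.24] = 9.88*d + 3.74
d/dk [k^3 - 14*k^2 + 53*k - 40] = 3*k^2 - 28*k + 53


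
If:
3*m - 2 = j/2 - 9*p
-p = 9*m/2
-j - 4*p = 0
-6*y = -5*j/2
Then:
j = -24/31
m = -4/93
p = 6/31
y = -10/31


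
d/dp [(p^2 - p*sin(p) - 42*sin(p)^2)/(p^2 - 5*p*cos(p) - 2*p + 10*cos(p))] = (-(-p^2 + p*sin(p) + 42*sin(p)^2)*(-5*p*sin(p) - 2*p + 10*sin(p) + 5*cos(p) + 2) + (p^2 - 5*p*cos(p) - 2*p + 10*cos(p))*(-p*cos(p) + 2*p - sin(p) - 42*sin(2*p)))/((p - 2)^2*(p - 5*cos(p))^2)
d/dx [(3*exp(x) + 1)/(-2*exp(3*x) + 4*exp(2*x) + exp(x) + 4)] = (-(3*exp(x) + 1)*(-6*exp(2*x) + 8*exp(x) + 1) - 6*exp(3*x) + 12*exp(2*x) + 3*exp(x) + 12)*exp(x)/(-2*exp(3*x) + 4*exp(2*x) + exp(x) + 4)^2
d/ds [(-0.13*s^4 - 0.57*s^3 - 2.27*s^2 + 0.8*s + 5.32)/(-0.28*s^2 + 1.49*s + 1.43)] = (0.0728*s^5 - 0.4215*s^4 - 2.4422*s^3 - 5.6036*s^2 - 3.513*s - 6.7828)/(0.0784*s^4 - 0.8344*s^3 + 1.4193*s^2 + 4.2614*s + 2.0449)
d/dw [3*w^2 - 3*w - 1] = 6*w - 3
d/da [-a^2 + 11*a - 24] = 11 - 2*a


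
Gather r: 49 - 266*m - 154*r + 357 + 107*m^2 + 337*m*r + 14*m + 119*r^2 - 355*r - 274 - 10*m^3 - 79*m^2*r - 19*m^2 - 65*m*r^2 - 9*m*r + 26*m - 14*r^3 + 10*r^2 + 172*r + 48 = -10*m^3 + 88*m^2 - 226*m - 14*r^3 + r^2*(129 - 65*m) + r*(-79*m^2 + 328*m - 337) + 180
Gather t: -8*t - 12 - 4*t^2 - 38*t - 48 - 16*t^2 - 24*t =-20*t^2 - 70*t - 60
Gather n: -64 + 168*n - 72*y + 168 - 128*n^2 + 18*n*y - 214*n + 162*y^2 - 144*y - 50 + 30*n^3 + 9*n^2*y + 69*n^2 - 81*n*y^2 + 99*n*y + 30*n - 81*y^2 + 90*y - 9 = 30*n^3 + n^2*(9*y - 59) + n*(-81*y^2 + 117*y - 16) + 81*y^2 - 126*y + 45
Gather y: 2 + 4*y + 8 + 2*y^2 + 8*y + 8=2*y^2 + 12*y + 18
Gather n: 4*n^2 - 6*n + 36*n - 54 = 4*n^2 + 30*n - 54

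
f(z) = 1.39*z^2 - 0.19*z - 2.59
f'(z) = 2.78*z - 0.19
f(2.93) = 8.79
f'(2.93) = 7.96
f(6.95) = 63.23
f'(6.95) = 19.13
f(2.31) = 4.39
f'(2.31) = 6.23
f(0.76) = -1.93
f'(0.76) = 1.92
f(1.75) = 1.33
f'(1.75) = 4.68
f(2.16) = 3.48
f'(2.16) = 5.81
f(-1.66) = 1.56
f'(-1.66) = -4.80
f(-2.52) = 6.72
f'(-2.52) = -7.20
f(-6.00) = 48.59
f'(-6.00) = -16.87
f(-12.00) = 199.85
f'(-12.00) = -33.55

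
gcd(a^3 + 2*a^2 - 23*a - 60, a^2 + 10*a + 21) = a + 3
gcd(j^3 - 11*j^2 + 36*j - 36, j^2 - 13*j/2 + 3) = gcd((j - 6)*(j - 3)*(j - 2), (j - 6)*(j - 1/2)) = j - 6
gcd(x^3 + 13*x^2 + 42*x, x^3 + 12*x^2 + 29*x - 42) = x^2 + 13*x + 42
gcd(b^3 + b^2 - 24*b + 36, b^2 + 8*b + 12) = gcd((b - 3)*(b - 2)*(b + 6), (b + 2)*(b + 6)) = b + 6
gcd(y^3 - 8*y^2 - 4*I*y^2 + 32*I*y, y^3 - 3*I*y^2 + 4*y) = y^2 - 4*I*y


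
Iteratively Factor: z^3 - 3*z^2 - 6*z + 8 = (z + 2)*(z^2 - 5*z + 4) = (z - 4)*(z + 2)*(z - 1)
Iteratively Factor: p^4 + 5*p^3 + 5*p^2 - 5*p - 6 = (p + 1)*(p^3 + 4*p^2 + p - 6) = (p + 1)*(p + 3)*(p^2 + p - 2) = (p + 1)*(p + 2)*(p + 3)*(p - 1)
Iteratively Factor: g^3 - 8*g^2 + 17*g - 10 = (g - 5)*(g^2 - 3*g + 2) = (g - 5)*(g - 1)*(g - 2)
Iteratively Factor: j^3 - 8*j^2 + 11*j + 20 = (j - 4)*(j^2 - 4*j - 5) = (j - 5)*(j - 4)*(j + 1)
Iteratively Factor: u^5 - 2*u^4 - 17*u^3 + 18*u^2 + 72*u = (u + 2)*(u^4 - 4*u^3 - 9*u^2 + 36*u) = u*(u + 2)*(u^3 - 4*u^2 - 9*u + 36) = u*(u + 2)*(u + 3)*(u^2 - 7*u + 12) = u*(u - 4)*(u + 2)*(u + 3)*(u - 3)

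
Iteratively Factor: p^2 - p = (p)*(p - 1)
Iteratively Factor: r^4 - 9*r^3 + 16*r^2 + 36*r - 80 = (r - 4)*(r^3 - 5*r^2 - 4*r + 20) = (r - 4)*(r - 2)*(r^2 - 3*r - 10) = (r - 4)*(r - 2)*(r + 2)*(r - 5)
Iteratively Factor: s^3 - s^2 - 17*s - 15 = (s - 5)*(s^2 + 4*s + 3) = (s - 5)*(s + 3)*(s + 1)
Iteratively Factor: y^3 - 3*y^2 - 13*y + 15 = (y - 5)*(y^2 + 2*y - 3) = (y - 5)*(y - 1)*(y + 3)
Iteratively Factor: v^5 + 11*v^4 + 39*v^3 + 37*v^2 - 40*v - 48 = (v + 4)*(v^4 + 7*v^3 + 11*v^2 - 7*v - 12) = (v + 1)*(v + 4)*(v^3 + 6*v^2 + 5*v - 12) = (v + 1)*(v + 4)^2*(v^2 + 2*v - 3) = (v + 1)*(v + 3)*(v + 4)^2*(v - 1)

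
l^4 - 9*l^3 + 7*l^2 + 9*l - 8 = (l - 8)*(l - 1)^2*(l + 1)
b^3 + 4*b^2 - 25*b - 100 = (b - 5)*(b + 4)*(b + 5)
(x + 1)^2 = x^2 + 2*x + 1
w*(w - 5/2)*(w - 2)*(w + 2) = w^4 - 5*w^3/2 - 4*w^2 + 10*w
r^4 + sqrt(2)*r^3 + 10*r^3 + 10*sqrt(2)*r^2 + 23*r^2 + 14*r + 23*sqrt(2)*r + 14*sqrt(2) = (r + 1)*(r + 2)*(r + 7)*(r + sqrt(2))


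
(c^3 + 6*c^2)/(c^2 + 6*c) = c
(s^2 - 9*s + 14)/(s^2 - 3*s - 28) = (s - 2)/(s + 4)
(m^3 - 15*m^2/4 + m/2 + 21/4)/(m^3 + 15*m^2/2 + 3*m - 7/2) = (4*m^2 - 19*m + 21)/(2*(2*m^2 + 13*m - 7))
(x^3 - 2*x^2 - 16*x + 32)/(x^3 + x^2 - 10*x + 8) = (x - 4)/(x - 1)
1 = 1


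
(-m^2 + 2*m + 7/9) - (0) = -m^2 + 2*m + 7/9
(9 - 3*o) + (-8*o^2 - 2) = -8*o^2 - 3*o + 7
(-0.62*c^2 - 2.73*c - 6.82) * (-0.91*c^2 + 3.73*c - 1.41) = 0.5642*c^4 + 0.1717*c^3 - 3.1025*c^2 - 21.5893*c + 9.6162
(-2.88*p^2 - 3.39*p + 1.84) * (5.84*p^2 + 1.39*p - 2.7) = -16.8192*p^4 - 23.8008*p^3 + 13.8095*p^2 + 11.7106*p - 4.968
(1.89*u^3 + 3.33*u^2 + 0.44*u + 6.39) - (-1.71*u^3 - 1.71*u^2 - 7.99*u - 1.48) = 3.6*u^3 + 5.04*u^2 + 8.43*u + 7.87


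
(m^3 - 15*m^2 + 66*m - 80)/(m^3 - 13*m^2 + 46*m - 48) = (m - 5)/(m - 3)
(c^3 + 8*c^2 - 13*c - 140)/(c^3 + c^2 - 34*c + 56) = (c + 5)/(c - 2)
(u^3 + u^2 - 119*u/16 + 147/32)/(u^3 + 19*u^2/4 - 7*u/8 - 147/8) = (u - 3/4)/(u + 3)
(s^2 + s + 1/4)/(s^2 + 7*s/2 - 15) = (4*s^2 + 4*s + 1)/(2*(2*s^2 + 7*s - 30))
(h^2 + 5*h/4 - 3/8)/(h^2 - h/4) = (h + 3/2)/h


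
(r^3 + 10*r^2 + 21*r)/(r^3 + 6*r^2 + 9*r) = (r + 7)/(r + 3)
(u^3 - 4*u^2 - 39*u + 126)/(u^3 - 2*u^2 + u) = (u^3 - 4*u^2 - 39*u + 126)/(u*(u^2 - 2*u + 1))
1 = 1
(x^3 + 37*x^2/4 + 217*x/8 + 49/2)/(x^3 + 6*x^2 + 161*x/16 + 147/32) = 4*(x + 4)/(4*x + 3)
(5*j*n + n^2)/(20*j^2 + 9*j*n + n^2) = n/(4*j + n)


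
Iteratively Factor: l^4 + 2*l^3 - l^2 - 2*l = (l + 2)*(l^3 - l) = (l + 1)*(l + 2)*(l^2 - l) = (l - 1)*(l + 1)*(l + 2)*(l)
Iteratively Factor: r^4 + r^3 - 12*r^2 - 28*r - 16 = (r + 2)*(r^3 - r^2 - 10*r - 8) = (r - 4)*(r + 2)*(r^2 + 3*r + 2) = (r - 4)*(r + 1)*(r + 2)*(r + 2)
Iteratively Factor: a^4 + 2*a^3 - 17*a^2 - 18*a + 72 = (a + 4)*(a^3 - 2*a^2 - 9*a + 18) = (a + 3)*(a + 4)*(a^2 - 5*a + 6) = (a - 2)*(a + 3)*(a + 4)*(a - 3)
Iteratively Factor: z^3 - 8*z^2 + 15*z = (z - 5)*(z^2 - 3*z) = z*(z - 5)*(z - 3)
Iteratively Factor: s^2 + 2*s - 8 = (s + 4)*(s - 2)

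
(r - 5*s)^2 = r^2 - 10*r*s + 25*s^2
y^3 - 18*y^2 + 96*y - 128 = (y - 8)^2*(y - 2)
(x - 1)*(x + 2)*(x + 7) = x^3 + 8*x^2 + 5*x - 14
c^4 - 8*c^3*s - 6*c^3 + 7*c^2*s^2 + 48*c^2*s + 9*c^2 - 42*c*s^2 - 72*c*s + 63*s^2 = (c - 3)^2*(c - 7*s)*(c - s)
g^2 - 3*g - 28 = (g - 7)*(g + 4)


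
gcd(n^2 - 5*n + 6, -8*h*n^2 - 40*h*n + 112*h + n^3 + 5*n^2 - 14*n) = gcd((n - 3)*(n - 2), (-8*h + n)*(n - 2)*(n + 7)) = n - 2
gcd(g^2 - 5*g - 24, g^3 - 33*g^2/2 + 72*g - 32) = g - 8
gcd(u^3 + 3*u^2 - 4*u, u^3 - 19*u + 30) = 1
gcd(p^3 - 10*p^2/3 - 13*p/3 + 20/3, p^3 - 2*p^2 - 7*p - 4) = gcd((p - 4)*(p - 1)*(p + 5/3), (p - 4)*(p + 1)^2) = p - 4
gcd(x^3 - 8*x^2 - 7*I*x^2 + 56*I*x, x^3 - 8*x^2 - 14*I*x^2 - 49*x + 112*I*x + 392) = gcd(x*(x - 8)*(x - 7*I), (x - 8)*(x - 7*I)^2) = x^2 + x*(-8 - 7*I) + 56*I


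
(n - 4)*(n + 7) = n^2 + 3*n - 28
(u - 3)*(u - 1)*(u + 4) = u^3 - 13*u + 12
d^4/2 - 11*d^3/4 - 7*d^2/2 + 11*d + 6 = (d/2 + 1)*(d - 6)*(d - 2)*(d + 1/2)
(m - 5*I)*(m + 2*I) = m^2 - 3*I*m + 10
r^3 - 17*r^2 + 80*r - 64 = (r - 8)^2*(r - 1)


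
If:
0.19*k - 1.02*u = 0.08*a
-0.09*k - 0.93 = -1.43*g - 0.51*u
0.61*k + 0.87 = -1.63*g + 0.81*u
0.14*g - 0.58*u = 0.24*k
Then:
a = -11.81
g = 0.32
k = -1.41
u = 0.66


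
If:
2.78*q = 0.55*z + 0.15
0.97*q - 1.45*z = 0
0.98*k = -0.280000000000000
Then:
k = -0.29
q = 0.06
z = 0.04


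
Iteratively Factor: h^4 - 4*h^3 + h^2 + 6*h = (h + 1)*(h^3 - 5*h^2 + 6*h) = (h - 2)*(h + 1)*(h^2 - 3*h) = h*(h - 2)*(h + 1)*(h - 3)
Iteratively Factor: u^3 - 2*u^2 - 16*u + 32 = (u + 4)*(u^2 - 6*u + 8) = (u - 2)*(u + 4)*(u - 4)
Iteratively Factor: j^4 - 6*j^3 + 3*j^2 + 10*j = (j)*(j^3 - 6*j^2 + 3*j + 10) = j*(j + 1)*(j^2 - 7*j + 10) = j*(j - 2)*(j + 1)*(j - 5)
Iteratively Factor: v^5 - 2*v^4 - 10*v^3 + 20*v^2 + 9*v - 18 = (v - 1)*(v^4 - v^3 - 11*v^2 + 9*v + 18) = (v - 1)*(v + 1)*(v^3 - 2*v^2 - 9*v + 18) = (v - 1)*(v + 1)*(v + 3)*(v^2 - 5*v + 6) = (v - 3)*(v - 1)*(v + 1)*(v + 3)*(v - 2)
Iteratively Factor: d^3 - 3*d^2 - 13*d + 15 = (d - 1)*(d^2 - 2*d - 15) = (d - 1)*(d + 3)*(d - 5)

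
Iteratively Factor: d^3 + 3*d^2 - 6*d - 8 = (d - 2)*(d^2 + 5*d + 4) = (d - 2)*(d + 4)*(d + 1)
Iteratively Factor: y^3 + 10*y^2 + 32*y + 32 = (y + 4)*(y^2 + 6*y + 8) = (y + 2)*(y + 4)*(y + 4)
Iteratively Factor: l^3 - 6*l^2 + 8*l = (l - 4)*(l^2 - 2*l) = (l - 4)*(l - 2)*(l)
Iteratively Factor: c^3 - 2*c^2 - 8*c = (c)*(c^2 - 2*c - 8) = c*(c - 4)*(c + 2)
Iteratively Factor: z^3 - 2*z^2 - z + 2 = (z - 2)*(z^2 - 1) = (z - 2)*(z - 1)*(z + 1)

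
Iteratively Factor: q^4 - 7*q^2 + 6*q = (q - 1)*(q^3 + q^2 - 6*q) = (q - 1)*(q + 3)*(q^2 - 2*q) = q*(q - 1)*(q + 3)*(q - 2)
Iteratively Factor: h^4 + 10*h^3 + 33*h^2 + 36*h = (h)*(h^3 + 10*h^2 + 33*h + 36) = h*(h + 4)*(h^2 + 6*h + 9) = h*(h + 3)*(h + 4)*(h + 3)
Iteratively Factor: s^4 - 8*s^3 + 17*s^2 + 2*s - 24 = (s - 4)*(s^3 - 4*s^2 + s + 6) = (s - 4)*(s + 1)*(s^2 - 5*s + 6) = (s - 4)*(s - 3)*(s + 1)*(s - 2)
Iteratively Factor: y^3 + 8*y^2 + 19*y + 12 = (y + 4)*(y^2 + 4*y + 3) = (y + 1)*(y + 4)*(y + 3)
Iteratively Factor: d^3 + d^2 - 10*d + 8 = (d - 2)*(d^2 + 3*d - 4) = (d - 2)*(d + 4)*(d - 1)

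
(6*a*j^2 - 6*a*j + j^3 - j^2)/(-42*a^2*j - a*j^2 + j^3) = (1 - j)/(7*a - j)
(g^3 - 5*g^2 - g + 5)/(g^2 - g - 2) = (g^2 - 6*g + 5)/(g - 2)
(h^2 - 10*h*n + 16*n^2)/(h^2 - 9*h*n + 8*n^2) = (h - 2*n)/(h - n)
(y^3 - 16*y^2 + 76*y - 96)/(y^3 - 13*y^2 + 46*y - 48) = (y - 6)/(y - 3)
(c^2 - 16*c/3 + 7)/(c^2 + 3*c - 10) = (c^2 - 16*c/3 + 7)/(c^2 + 3*c - 10)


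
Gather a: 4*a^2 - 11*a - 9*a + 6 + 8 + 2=4*a^2 - 20*a + 16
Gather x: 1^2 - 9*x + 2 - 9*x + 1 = 4 - 18*x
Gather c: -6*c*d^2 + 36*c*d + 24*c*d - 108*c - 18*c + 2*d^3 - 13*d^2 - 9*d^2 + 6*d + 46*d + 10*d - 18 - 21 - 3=c*(-6*d^2 + 60*d - 126) + 2*d^3 - 22*d^2 + 62*d - 42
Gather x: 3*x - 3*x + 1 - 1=0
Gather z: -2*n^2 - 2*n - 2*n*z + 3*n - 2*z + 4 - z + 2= -2*n^2 + n + z*(-2*n - 3) + 6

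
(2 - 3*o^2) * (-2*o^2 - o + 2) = 6*o^4 + 3*o^3 - 10*o^2 - 2*o + 4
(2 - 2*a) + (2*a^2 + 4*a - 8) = 2*a^2 + 2*a - 6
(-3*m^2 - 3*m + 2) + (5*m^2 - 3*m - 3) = 2*m^2 - 6*m - 1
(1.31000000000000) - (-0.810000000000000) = 2.12000000000000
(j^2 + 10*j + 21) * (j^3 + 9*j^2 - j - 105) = j^5 + 19*j^4 + 110*j^3 + 74*j^2 - 1071*j - 2205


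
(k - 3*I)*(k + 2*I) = k^2 - I*k + 6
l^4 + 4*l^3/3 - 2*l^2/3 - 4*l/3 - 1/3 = (l - 1)*(l + 1/3)*(l + 1)^2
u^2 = u^2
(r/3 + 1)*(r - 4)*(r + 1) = r^3/3 - 13*r/3 - 4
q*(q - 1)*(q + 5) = q^3 + 4*q^2 - 5*q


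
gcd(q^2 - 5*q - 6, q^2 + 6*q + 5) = q + 1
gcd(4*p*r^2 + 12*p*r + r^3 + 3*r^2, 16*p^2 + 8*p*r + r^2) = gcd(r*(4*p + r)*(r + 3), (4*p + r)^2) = 4*p + r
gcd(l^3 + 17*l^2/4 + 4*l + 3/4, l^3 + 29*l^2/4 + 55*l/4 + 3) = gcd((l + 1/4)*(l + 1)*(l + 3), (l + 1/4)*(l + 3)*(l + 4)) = l^2 + 13*l/4 + 3/4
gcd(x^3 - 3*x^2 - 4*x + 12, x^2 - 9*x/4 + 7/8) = 1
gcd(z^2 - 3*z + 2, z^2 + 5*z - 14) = z - 2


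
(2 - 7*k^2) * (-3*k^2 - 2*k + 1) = 21*k^4 + 14*k^3 - 13*k^2 - 4*k + 2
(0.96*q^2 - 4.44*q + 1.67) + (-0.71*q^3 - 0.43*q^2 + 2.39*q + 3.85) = -0.71*q^3 + 0.53*q^2 - 2.05*q + 5.52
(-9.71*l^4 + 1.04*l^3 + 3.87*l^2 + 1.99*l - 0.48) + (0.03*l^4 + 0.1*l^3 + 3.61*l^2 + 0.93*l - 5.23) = -9.68*l^4 + 1.14*l^3 + 7.48*l^2 + 2.92*l - 5.71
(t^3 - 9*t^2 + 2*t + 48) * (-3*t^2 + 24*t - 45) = -3*t^5 + 51*t^4 - 267*t^3 + 309*t^2 + 1062*t - 2160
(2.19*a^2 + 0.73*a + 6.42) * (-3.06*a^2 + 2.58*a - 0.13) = -6.7014*a^4 + 3.4164*a^3 - 18.0465*a^2 + 16.4687*a - 0.8346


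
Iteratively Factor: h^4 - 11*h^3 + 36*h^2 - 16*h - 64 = (h + 1)*(h^3 - 12*h^2 + 48*h - 64) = (h - 4)*(h + 1)*(h^2 - 8*h + 16) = (h - 4)^2*(h + 1)*(h - 4)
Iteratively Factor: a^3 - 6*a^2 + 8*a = (a)*(a^2 - 6*a + 8) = a*(a - 2)*(a - 4)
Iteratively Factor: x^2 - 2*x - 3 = (x + 1)*(x - 3)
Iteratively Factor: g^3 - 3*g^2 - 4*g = (g - 4)*(g^2 + g) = g*(g - 4)*(g + 1)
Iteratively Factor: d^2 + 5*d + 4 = (d + 1)*(d + 4)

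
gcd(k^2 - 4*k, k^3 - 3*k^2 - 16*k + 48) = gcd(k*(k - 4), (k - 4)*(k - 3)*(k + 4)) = k - 4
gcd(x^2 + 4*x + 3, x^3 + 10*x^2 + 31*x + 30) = x + 3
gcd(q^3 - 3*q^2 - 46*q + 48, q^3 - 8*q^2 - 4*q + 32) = q - 8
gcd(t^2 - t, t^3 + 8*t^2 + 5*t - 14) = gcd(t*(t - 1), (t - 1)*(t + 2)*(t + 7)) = t - 1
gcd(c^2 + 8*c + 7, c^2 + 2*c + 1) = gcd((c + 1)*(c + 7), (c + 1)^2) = c + 1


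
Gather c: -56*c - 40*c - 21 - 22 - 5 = -96*c - 48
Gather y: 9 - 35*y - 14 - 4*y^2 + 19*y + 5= -4*y^2 - 16*y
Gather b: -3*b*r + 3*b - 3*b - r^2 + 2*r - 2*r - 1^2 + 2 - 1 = -3*b*r - r^2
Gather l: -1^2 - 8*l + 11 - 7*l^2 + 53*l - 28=-7*l^2 + 45*l - 18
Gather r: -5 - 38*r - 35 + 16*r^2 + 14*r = 16*r^2 - 24*r - 40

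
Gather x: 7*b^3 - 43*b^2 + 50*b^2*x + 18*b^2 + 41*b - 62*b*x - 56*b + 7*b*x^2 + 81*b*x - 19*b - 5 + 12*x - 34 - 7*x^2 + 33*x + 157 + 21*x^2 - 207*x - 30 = 7*b^3 - 25*b^2 - 34*b + x^2*(7*b + 14) + x*(50*b^2 + 19*b - 162) + 88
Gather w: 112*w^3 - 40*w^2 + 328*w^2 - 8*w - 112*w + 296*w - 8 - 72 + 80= 112*w^3 + 288*w^2 + 176*w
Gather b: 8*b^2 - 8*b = 8*b^2 - 8*b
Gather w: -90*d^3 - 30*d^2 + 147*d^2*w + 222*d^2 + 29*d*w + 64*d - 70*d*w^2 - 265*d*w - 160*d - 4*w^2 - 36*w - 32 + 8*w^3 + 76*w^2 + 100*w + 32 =-90*d^3 + 192*d^2 - 96*d + 8*w^3 + w^2*(72 - 70*d) + w*(147*d^2 - 236*d + 64)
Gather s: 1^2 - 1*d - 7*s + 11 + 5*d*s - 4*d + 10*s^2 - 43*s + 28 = -5*d + 10*s^2 + s*(5*d - 50) + 40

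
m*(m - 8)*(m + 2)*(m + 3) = m^4 - 3*m^3 - 34*m^2 - 48*m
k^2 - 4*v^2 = (k - 2*v)*(k + 2*v)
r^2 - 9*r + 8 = (r - 8)*(r - 1)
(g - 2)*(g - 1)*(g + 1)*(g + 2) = g^4 - 5*g^2 + 4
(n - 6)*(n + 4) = n^2 - 2*n - 24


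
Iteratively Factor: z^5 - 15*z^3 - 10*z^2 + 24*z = (z - 4)*(z^4 + 4*z^3 + z^2 - 6*z) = (z - 4)*(z + 3)*(z^3 + z^2 - 2*z) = z*(z - 4)*(z + 3)*(z^2 + z - 2) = z*(z - 4)*(z + 2)*(z + 3)*(z - 1)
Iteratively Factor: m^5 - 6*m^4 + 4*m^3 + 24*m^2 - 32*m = (m - 2)*(m^4 - 4*m^3 - 4*m^2 + 16*m) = (m - 4)*(m - 2)*(m^3 - 4*m) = (m - 4)*(m - 2)^2*(m^2 + 2*m) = (m - 4)*(m - 2)^2*(m + 2)*(m)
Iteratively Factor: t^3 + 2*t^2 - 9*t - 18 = (t + 2)*(t^2 - 9) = (t + 2)*(t + 3)*(t - 3)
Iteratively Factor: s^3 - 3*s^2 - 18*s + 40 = (s - 2)*(s^2 - s - 20) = (s - 5)*(s - 2)*(s + 4)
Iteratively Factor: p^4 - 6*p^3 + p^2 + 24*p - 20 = (p - 2)*(p^3 - 4*p^2 - 7*p + 10) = (p - 2)*(p - 1)*(p^2 - 3*p - 10) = (p - 2)*(p - 1)*(p + 2)*(p - 5)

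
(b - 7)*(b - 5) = b^2 - 12*b + 35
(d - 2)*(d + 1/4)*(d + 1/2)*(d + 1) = d^4 - d^3/4 - 21*d^2/8 - 13*d/8 - 1/4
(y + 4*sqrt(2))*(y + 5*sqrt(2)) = y^2 + 9*sqrt(2)*y + 40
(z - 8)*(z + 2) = z^2 - 6*z - 16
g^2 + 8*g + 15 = (g + 3)*(g + 5)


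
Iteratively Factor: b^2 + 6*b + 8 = (b + 4)*(b + 2)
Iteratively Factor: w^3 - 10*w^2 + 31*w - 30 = (w - 2)*(w^2 - 8*w + 15) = (w - 5)*(w - 2)*(w - 3)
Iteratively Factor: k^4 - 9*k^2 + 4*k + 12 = (k + 1)*(k^3 - k^2 - 8*k + 12) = (k - 2)*(k + 1)*(k^2 + k - 6) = (k - 2)*(k + 1)*(k + 3)*(k - 2)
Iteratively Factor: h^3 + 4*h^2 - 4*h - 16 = (h + 2)*(h^2 + 2*h - 8) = (h + 2)*(h + 4)*(h - 2)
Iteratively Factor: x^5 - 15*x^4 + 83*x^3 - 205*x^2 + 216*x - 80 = (x - 4)*(x^4 - 11*x^3 + 39*x^2 - 49*x + 20) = (x - 4)^2*(x^3 - 7*x^2 + 11*x - 5) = (x - 4)^2*(x - 1)*(x^2 - 6*x + 5) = (x - 4)^2*(x - 1)^2*(x - 5)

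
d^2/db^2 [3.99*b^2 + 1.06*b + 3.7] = 7.98000000000000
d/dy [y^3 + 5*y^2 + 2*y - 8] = 3*y^2 + 10*y + 2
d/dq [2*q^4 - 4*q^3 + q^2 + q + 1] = 8*q^3 - 12*q^2 + 2*q + 1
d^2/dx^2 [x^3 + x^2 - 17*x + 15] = 6*x + 2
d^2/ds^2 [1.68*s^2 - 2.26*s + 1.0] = 3.36000000000000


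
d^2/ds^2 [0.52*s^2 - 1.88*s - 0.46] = 1.04000000000000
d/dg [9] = 0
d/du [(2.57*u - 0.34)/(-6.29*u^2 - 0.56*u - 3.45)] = (16.1653*u^2 - 4.2772*u - 9.0569)/(39.5641*u^4 + 7.0448*u^3 + 43.7146*u^2 + 3.864*u + 11.9025)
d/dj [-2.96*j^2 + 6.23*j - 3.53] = 6.23 - 5.92*j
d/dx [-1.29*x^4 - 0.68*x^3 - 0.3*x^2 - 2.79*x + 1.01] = -5.16*x^3 - 2.04*x^2 - 0.6*x - 2.79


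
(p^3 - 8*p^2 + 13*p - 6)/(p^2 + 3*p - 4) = (p^2 - 7*p + 6)/(p + 4)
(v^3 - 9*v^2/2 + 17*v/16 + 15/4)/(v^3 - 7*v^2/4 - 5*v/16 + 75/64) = 4*(v - 4)/(4*v - 5)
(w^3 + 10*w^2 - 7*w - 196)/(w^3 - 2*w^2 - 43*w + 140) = (w + 7)/(w - 5)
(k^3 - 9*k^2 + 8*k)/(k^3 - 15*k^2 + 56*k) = (k - 1)/(k - 7)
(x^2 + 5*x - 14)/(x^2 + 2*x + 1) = (x^2 + 5*x - 14)/(x^2 + 2*x + 1)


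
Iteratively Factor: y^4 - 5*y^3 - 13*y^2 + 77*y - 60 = (y - 1)*(y^3 - 4*y^2 - 17*y + 60) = (y - 5)*(y - 1)*(y^2 + y - 12) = (y - 5)*(y - 3)*(y - 1)*(y + 4)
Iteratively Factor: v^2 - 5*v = (v)*(v - 5)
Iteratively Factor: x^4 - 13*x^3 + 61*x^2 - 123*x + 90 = (x - 2)*(x^3 - 11*x^2 + 39*x - 45) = (x - 3)*(x - 2)*(x^2 - 8*x + 15) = (x - 3)^2*(x - 2)*(x - 5)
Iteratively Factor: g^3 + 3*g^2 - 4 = (g - 1)*(g^2 + 4*g + 4) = (g - 1)*(g + 2)*(g + 2)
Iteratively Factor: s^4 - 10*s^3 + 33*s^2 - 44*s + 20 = (s - 2)*(s^3 - 8*s^2 + 17*s - 10) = (s - 5)*(s - 2)*(s^2 - 3*s + 2) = (s - 5)*(s - 2)^2*(s - 1)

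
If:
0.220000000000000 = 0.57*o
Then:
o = 0.39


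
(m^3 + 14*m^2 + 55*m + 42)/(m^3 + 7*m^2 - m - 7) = (m + 6)/(m - 1)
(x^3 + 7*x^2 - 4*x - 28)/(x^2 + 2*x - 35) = (x^2 - 4)/(x - 5)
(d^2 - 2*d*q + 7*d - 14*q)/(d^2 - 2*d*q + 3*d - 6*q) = (d + 7)/(d + 3)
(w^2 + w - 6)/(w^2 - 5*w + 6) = (w + 3)/(w - 3)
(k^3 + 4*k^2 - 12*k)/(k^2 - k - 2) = k*(k + 6)/(k + 1)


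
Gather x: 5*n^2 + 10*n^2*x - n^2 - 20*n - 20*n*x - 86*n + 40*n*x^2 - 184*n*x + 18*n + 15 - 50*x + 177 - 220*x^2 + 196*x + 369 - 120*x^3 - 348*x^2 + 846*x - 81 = 4*n^2 - 88*n - 120*x^3 + x^2*(40*n - 568) + x*(10*n^2 - 204*n + 992) + 480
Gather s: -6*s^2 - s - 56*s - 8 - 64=-6*s^2 - 57*s - 72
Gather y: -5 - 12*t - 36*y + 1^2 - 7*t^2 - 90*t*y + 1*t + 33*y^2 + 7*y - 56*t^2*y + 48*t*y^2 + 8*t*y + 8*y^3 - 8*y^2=-7*t^2 - 11*t + 8*y^3 + y^2*(48*t + 25) + y*(-56*t^2 - 82*t - 29) - 4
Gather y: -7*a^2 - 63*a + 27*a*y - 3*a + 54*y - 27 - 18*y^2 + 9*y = -7*a^2 - 66*a - 18*y^2 + y*(27*a + 63) - 27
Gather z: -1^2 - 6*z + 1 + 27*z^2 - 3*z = 27*z^2 - 9*z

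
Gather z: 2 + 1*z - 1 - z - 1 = 0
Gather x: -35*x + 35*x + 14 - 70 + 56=0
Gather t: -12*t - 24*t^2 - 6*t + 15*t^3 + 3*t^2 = 15*t^3 - 21*t^2 - 18*t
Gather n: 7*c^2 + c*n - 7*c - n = 7*c^2 - 7*c + n*(c - 1)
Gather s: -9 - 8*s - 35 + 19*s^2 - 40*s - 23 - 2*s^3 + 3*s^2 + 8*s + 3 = -2*s^3 + 22*s^2 - 40*s - 64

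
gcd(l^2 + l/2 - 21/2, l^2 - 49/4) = l + 7/2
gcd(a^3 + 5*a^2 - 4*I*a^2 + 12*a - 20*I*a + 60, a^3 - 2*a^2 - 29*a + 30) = a + 5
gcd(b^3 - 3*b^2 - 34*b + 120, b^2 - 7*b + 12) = b - 4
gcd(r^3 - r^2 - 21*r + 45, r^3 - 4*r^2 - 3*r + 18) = r^2 - 6*r + 9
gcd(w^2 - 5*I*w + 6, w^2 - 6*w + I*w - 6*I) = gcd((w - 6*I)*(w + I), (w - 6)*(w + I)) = w + I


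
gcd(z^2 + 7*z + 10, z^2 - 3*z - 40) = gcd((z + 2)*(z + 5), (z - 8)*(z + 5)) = z + 5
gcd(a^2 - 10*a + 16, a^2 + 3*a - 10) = a - 2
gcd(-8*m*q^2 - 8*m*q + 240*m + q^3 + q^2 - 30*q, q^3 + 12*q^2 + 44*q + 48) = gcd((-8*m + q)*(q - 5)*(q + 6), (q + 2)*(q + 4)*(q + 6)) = q + 6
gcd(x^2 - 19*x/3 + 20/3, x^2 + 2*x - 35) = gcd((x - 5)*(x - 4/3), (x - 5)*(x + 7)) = x - 5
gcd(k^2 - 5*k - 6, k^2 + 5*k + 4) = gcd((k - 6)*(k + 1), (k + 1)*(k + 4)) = k + 1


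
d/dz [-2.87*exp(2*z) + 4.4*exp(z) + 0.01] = (4.4 - 5.74*exp(z))*exp(z)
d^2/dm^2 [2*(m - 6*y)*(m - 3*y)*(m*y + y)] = 4*y*(3*m - 9*y + 1)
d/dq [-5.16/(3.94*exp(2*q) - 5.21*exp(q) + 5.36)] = (40.6608*exp(q) - 26.8836)*exp(q)/(3.94*exp(2*q) - 5.21*exp(q) + 5.36)^2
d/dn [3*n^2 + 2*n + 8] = 6*n + 2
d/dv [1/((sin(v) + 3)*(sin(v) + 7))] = -2*(sin(v) + 5)*cos(v)/((sin(v) + 3)^2*(sin(v) + 7)^2)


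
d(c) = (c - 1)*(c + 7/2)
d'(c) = 2*c + 5/2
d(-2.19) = -4.18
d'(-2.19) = -1.88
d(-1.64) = -4.91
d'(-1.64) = -0.78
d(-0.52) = -4.53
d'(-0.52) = 1.46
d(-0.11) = -3.76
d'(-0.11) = 2.28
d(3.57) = 18.17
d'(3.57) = 9.64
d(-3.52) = 0.09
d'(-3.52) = -4.54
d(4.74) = 30.82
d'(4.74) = 11.98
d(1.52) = 2.61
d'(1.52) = 5.54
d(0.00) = -3.50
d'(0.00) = 2.50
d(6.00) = 47.50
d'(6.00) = 14.50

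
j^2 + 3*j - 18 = (j - 3)*(j + 6)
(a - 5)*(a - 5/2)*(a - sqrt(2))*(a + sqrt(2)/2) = a^4 - 15*a^3/2 - sqrt(2)*a^3/2 + 15*sqrt(2)*a^2/4 + 23*a^2/2 - 25*sqrt(2)*a/4 + 15*a/2 - 25/2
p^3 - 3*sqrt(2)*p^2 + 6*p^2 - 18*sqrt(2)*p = p*(p + 6)*(p - 3*sqrt(2))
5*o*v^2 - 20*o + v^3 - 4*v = (5*o + v)*(v - 2)*(v + 2)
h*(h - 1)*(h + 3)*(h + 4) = h^4 + 6*h^3 + 5*h^2 - 12*h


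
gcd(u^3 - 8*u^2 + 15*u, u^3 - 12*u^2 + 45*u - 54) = u - 3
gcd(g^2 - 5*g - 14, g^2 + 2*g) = g + 2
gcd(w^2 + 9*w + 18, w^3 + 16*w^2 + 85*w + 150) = w + 6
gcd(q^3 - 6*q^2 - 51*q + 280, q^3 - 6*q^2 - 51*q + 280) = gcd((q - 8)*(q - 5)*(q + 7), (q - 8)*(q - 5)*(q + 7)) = q^3 - 6*q^2 - 51*q + 280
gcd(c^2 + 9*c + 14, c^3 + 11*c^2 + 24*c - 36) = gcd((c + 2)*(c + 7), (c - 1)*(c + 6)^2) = 1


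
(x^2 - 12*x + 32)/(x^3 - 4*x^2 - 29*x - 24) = (x - 4)/(x^2 + 4*x + 3)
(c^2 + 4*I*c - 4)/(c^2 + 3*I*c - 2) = (c + 2*I)/(c + I)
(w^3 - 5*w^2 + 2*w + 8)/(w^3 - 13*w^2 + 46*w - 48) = (w^2 - 3*w - 4)/(w^2 - 11*w + 24)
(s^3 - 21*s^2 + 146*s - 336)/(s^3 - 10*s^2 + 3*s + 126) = (s - 8)/(s + 3)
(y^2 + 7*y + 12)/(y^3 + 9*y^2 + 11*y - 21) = (y + 4)/(y^2 + 6*y - 7)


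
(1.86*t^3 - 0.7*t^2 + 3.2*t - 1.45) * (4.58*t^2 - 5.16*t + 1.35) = 8.5188*t^5 - 12.8036*t^4 + 20.779*t^3 - 24.098*t^2 + 11.802*t - 1.9575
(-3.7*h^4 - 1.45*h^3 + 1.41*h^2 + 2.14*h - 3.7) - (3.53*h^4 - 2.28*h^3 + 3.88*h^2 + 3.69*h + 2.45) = -7.23*h^4 + 0.83*h^3 - 2.47*h^2 - 1.55*h - 6.15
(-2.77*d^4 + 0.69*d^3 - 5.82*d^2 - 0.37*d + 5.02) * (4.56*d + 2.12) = -12.6312*d^5 - 2.726*d^4 - 25.0764*d^3 - 14.0256*d^2 + 22.1068*d + 10.6424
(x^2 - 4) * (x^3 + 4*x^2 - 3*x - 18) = x^5 + 4*x^4 - 7*x^3 - 34*x^2 + 12*x + 72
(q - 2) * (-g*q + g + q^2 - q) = -g*q^2 + 3*g*q - 2*g + q^3 - 3*q^2 + 2*q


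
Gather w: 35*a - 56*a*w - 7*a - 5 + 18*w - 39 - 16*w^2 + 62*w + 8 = 28*a - 16*w^2 + w*(80 - 56*a) - 36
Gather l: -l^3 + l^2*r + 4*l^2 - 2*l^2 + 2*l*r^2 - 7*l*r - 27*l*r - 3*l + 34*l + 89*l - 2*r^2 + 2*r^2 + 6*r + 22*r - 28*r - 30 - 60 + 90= -l^3 + l^2*(r + 2) + l*(2*r^2 - 34*r + 120)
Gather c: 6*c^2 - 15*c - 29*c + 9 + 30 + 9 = 6*c^2 - 44*c + 48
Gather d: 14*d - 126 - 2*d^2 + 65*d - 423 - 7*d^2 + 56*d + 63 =-9*d^2 + 135*d - 486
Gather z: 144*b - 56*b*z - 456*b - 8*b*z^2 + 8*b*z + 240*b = -8*b*z^2 - 48*b*z - 72*b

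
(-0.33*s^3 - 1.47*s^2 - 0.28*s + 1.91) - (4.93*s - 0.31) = -0.33*s^3 - 1.47*s^2 - 5.21*s + 2.22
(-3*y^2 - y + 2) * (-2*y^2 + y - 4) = 6*y^4 - y^3 + 7*y^2 + 6*y - 8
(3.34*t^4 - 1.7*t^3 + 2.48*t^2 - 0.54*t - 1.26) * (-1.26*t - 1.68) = -4.2084*t^5 - 3.4692*t^4 - 0.2688*t^3 - 3.486*t^2 + 2.4948*t + 2.1168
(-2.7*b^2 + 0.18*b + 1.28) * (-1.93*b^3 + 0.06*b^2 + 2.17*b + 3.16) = 5.211*b^5 - 0.5094*b^4 - 8.3186*b^3 - 8.0646*b^2 + 3.3464*b + 4.0448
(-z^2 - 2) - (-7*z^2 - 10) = 6*z^2 + 8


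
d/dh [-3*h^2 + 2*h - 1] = 2 - 6*h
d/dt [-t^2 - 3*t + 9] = -2*t - 3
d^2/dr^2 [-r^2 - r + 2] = -2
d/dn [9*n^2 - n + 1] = 18*n - 1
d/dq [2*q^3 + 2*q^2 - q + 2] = 6*q^2 + 4*q - 1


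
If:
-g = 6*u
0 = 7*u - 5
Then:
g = -30/7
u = 5/7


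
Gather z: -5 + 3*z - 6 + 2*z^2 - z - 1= 2*z^2 + 2*z - 12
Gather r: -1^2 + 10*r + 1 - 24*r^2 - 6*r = -24*r^2 + 4*r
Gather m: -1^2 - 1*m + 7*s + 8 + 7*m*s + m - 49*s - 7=7*m*s - 42*s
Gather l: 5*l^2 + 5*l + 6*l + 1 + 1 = 5*l^2 + 11*l + 2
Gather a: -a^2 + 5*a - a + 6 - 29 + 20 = -a^2 + 4*a - 3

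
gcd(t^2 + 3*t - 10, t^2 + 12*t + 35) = t + 5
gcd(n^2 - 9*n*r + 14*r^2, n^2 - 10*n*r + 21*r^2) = -n + 7*r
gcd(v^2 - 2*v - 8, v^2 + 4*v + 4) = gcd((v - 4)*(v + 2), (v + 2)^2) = v + 2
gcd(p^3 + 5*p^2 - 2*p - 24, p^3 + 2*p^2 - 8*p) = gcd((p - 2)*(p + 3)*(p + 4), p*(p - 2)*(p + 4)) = p^2 + 2*p - 8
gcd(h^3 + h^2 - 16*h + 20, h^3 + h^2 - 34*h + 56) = h - 2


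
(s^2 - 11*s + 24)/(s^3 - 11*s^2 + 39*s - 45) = (s - 8)/(s^2 - 8*s + 15)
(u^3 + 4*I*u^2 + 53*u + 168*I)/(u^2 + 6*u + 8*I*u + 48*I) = (u^2 - 4*I*u + 21)/(u + 6)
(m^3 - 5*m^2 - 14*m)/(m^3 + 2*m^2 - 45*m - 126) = m*(m + 2)/(m^2 + 9*m + 18)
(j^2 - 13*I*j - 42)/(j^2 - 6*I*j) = (j - 7*I)/j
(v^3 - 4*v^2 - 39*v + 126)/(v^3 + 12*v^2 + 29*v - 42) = (v^2 - 10*v + 21)/(v^2 + 6*v - 7)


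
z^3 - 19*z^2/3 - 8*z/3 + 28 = (z - 6)*(z - 7/3)*(z + 2)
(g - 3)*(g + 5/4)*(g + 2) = g^3 + g^2/4 - 29*g/4 - 15/2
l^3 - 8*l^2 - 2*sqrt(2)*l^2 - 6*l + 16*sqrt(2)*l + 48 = (l - 8)*(l - 3*sqrt(2))*(l + sqrt(2))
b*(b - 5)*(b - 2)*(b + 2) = b^4 - 5*b^3 - 4*b^2 + 20*b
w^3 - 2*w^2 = w^2*(w - 2)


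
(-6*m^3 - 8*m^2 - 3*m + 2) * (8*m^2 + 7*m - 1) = -48*m^5 - 106*m^4 - 74*m^3 + 3*m^2 + 17*m - 2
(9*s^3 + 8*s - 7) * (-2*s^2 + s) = -18*s^5 + 9*s^4 - 16*s^3 + 22*s^2 - 7*s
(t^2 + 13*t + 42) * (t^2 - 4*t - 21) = t^4 + 9*t^3 - 31*t^2 - 441*t - 882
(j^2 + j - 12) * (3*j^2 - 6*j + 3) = 3*j^4 - 3*j^3 - 39*j^2 + 75*j - 36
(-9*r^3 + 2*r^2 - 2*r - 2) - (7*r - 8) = -9*r^3 + 2*r^2 - 9*r + 6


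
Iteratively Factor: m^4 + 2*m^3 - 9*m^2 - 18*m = (m + 2)*(m^3 - 9*m) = (m + 2)*(m + 3)*(m^2 - 3*m) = (m - 3)*(m + 2)*(m + 3)*(m)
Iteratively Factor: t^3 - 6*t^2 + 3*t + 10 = (t - 5)*(t^2 - t - 2) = (t - 5)*(t + 1)*(t - 2)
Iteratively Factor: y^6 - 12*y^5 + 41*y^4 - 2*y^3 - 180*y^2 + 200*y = (y - 2)*(y^5 - 10*y^4 + 21*y^3 + 40*y^2 - 100*y) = y*(y - 2)*(y^4 - 10*y^3 + 21*y^2 + 40*y - 100) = y*(y - 5)*(y - 2)*(y^3 - 5*y^2 - 4*y + 20) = y*(y - 5)*(y - 2)*(y + 2)*(y^2 - 7*y + 10) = y*(y - 5)^2*(y - 2)*(y + 2)*(y - 2)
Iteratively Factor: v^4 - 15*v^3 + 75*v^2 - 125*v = (v - 5)*(v^3 - 10*v^2 + 25*v) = (v - 5)^2*(v^2 - 5*v) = (v - 5)^3*(v)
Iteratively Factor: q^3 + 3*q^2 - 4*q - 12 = (q + 2)*(q^2 + q - 6) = (q + 2)*(q + 3)*(q - 2)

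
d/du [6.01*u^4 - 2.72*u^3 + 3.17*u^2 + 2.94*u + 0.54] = 24.04*u^3 - 8.16*u^2 + 6.34*u + 2.94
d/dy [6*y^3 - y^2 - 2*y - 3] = 18*y^2 - 2*y - 2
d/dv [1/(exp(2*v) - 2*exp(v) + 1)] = 2*(1 - exp(v))*exp(v)/(exp(2*v) - 2*exp(v) + 1)^2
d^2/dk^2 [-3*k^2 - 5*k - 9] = -6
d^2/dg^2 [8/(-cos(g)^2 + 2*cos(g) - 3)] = 4*(-8*sin(g)^4 - 12*sin(g)^2 - 27*cos(g) + 3*cos(3*g) + 24)/(sin(g)^2 + 2*cos(g) - 4)^3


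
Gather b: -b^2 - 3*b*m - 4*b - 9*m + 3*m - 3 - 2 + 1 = -b^2 + b*(-3*m - 4) - 6*m - 4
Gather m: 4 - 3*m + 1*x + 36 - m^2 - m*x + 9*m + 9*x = -m^2 + m*(6 - x) + 10*x + 40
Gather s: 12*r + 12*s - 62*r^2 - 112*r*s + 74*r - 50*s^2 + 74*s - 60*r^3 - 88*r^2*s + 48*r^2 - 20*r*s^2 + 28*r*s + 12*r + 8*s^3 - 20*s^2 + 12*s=-60*r^3 - 14*r^2 + 98*r + 8*s^3 + s^2*(-20*r - 70) + s*(-88*r^2 - 84*r + 98)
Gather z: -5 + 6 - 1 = 0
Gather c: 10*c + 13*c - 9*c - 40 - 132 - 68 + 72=14*c - 168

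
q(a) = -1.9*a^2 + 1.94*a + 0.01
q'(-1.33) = 6.99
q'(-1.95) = 9.35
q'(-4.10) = 17.52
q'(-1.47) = 7.53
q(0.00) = 0.01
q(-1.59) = -7.88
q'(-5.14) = 21.47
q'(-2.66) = 12.05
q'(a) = 1.94 - 3.8*a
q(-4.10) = -39.88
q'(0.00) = 1.94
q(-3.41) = -28.70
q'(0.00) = 1.94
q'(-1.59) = 7.98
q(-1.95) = -11.00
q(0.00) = 0.01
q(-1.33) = -5.93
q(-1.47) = -6.95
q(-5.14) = -60.16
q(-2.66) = -18.59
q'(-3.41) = 14.90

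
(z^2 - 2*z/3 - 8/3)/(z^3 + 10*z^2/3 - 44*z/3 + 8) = (3*z + 4)/(3*z^2 + 16*z - 12)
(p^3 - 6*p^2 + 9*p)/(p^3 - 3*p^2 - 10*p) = (-p^2 + 6*p - 9)/(-p^2 + 3*p + 10)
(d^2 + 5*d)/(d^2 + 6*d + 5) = d/(d + 1)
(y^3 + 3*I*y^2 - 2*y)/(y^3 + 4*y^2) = (y^2 + 3*I*y - 2)/(y*(y + 4))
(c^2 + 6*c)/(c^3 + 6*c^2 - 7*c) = (c + 6)/(c^2 + 6*c - 7)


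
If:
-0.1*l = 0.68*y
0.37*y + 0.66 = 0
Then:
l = 12.13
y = -1.78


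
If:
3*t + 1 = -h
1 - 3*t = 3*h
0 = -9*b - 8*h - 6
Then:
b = -14/9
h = 1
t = -2/3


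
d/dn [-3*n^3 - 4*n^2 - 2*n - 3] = -9*n^2 - 8*n - 2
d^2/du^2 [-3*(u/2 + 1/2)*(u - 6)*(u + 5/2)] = 15/2 - 9*u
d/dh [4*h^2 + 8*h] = 8*h + 8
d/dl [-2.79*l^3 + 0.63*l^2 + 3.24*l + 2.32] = -8.37*l^2 + 1.26*l + 3.24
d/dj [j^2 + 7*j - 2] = 2*j + 7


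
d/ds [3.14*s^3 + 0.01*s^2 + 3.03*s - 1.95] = 9.42*s^2 + 0.02*s + 3.03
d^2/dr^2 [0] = 0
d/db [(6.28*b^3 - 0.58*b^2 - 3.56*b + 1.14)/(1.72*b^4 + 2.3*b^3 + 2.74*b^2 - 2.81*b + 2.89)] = (-10.8016*b^6 + 1.9952*b^5 + 36.9108*b^4 - 26.7608*b^3 + 57.9658*b^2 - 9.5996*b - 7.085)/(2.9584*b^8 + 7.912*b^7 + 14.7156*b^6 + 2.9376*b^5 + 4.5232*b^4 - 2.1048*b^3 + 23.7333*b^2 - 16.2418*b + 8.3521)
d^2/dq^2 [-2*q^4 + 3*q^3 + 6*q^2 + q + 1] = -24*q^2 + 18*q + 12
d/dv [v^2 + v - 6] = 2*v + 1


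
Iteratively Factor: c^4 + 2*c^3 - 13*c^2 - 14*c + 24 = (c - 1)*(c^3 + 3*c^2 - 10*c - 24) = (c - 3)*(c - 1)*(c^2 + 6*c + 8) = (c - 3)*(c - 1)*(c + 2)*(c + 4)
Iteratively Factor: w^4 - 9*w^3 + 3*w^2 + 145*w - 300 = (w - 3)*(w^3 - 6*w^2 - 15*w + 100) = (w - 5)*(w - 3)*(w^2 - w - 20) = (w - 5)*(w - 3)*(w + 4)*(w - 5)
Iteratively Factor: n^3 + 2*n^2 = (n)*(n^2 + 2*n) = n^2*(n + 2)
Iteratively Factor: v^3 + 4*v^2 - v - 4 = (v + 4)*(v^2 - 1) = (v + 1)*(v + 4)*(v - 1)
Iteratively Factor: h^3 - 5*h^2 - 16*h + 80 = (h + 4)*(h^2 - 9*h + 20) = (h - 4)*(h + 4)*(h - 5)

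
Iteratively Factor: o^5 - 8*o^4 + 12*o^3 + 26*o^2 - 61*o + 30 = (o - 3)*(o^4 - 5*o^3 - 3*o^2 + 17*o - 10) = (o - 5)*(o - 3)*(o^3 - 3*o + 2) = (o - 5)*(o - 3)*(o - 1)*(o^2 + o - 2) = (o - 5)*(o - 3)*(o - 1)*(o + 2)*(o - 1)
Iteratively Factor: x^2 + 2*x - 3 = (x + 3)*(x - 1)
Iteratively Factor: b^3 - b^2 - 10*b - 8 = (b + 2)*(b^2 - 3*b - 4) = (b - 4)*(b + 2)*(b + 1)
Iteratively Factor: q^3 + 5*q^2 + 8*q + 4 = (q + 1)*(q^2 + 4*q + 4) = (q + 1)*(q + 2)*(q + 2)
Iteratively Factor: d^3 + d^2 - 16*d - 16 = (d + 4)*(d^2 - 3*d - 4) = (d + 1)*(d + 4)*(d - 4)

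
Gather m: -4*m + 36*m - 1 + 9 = 32*m + 8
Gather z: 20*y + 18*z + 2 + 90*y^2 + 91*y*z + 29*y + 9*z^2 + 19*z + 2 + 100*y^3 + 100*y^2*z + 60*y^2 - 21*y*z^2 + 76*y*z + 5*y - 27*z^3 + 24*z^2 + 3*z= 100*y^3 + 150*y^2 + 54*y - 27*z^3 + z^2*(33 - 21*y) + z*(100*y^2 + 167*y + 40) + 4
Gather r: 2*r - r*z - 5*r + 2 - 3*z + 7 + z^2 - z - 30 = r*(-z - 3) + z^2 - 4*z - 21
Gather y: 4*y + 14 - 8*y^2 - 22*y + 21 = -8*y^2 - 18*y + 35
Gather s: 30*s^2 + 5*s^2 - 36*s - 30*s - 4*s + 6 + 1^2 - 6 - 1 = 35*s^2 - 70*s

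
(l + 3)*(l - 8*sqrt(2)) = l^2 - 8*sqrt(2)*l + 3*l - 24*sqrt(2)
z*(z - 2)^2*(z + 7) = z^4 + 3*z^3 - 24*z^2 + 28*z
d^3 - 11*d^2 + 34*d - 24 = (d - 6)*(d - 4)*(d - 1)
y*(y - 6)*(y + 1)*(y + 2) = y^4 - 3*y^3 - 16*y^2 - 12*y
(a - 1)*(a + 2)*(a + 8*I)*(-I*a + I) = -I*a^4 + 8*a^3 + 3*I*a^2 - 24*a - 2*I*a + 16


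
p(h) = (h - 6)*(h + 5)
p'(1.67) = 2.34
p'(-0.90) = -2.80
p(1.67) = -28.88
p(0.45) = -30.25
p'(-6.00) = -13.00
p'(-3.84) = -8.68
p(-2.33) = -22.24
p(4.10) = -17.29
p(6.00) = 0.00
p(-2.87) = -18.89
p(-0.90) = -28.29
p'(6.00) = 11.00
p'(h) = 2*h - 1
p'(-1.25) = -3.50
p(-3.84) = -11.41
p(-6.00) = 12.00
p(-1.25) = -27.19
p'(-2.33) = -5.66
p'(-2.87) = -6.74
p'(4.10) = 7.20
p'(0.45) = -0.10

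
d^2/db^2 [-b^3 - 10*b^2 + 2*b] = -6*b - 20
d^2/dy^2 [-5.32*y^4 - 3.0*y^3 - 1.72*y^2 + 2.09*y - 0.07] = -63.84*y^2 - 18.0*y - 3.44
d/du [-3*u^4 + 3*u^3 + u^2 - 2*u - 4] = -12*u^3 + 9*u^2 + 2*u - 2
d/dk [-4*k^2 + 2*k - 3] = 2 - 8*k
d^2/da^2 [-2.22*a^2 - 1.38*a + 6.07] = -4.44000000000000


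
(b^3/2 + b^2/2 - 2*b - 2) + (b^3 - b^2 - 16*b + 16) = 3*b^3/2 - b^2/2 - 18*b + 14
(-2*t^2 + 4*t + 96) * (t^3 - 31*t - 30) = -2*t^5 + 4*t^4 + 158*t^3 - 64*t^2 - 3096*t - 2880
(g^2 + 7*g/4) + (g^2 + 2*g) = 2*g^2 + 15*g/4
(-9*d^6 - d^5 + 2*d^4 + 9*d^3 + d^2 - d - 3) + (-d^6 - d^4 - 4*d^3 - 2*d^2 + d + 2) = -10*d^6 - d^5 + d^4 + 5*d^3 - d^2 - 1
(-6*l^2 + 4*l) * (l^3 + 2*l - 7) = -6*l^5 + 4*l^4 - 12*l^3 + 50*l^2 - 28*l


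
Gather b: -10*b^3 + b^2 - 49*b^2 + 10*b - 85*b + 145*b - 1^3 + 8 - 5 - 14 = -10*b^3 - 48*b^2 + 70*b - 12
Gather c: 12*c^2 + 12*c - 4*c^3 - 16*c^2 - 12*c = -4*c^3 - 4*c^2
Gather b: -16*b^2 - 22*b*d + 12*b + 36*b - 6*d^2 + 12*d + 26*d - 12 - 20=-16*b^2 + b*(48 - 22*d) - 6*d^2 + 38*d - 32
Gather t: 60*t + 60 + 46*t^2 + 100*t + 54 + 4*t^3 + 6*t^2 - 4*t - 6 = 4*t^3 + 52*t^2 + 156*t + 108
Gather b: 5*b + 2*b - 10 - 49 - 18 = 7*b - 77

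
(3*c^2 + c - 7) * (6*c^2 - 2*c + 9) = 18*c^4 - 17*c^2 + 23*c - 63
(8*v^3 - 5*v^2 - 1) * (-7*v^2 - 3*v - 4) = -56*v^5 + 11*v^4 - 17*v^3 + 27*v^2 + 3*v + 4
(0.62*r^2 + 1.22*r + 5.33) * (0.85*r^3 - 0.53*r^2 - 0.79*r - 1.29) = 0.527*r^5 + 0.7084*r^4 + 3.3941*r^3 - 4.5885*r^2 - 5.7845*r - 6.8757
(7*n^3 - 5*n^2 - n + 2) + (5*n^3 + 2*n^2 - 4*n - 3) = 12*n^3 - 3*n^2 - 5*n - 1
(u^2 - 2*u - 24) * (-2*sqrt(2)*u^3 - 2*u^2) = -2*sqrt(2)*u^5 - 2*u^4 + 4*sqrt(2)*u^4 + 4*u^3 + 48*sqrt(2)*u^3 + 48*u^2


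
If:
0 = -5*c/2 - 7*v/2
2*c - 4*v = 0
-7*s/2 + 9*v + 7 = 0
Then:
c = 0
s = 2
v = 0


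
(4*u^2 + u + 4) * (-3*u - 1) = -12*u^3 - 7*u^2 - 13*u - 4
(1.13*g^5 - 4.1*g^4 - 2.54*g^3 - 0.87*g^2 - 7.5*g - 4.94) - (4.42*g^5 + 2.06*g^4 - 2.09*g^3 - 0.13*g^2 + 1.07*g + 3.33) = -3.29*g^5 - 6.16*g^4 - 0.45*g^3 - 0.74*g^2 - 8.57*g - 8.27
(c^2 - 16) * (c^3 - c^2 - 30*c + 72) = c^5 - c^4 - 46*c^3 + 88*c^2 + 480*c - 1152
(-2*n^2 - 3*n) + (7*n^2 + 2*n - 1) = 5*n^2 - n - 1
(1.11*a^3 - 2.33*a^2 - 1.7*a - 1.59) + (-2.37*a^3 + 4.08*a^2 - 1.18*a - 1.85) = -1.26*a^3 + 1.75*a^2 - 2.88*a - 3.44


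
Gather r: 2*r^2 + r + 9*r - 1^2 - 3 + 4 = 2*r^2 + 10*r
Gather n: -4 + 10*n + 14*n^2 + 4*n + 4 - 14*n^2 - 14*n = 0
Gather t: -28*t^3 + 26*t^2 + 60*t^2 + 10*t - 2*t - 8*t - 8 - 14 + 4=-28*t^3 + 86*t^2 - 18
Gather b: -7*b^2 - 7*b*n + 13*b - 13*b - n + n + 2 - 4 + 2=-7*b^2 - 7*b*n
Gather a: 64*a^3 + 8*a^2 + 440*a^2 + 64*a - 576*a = 64*a^3 + 448*a^2 - 512*a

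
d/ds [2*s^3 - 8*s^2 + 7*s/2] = 6*s^2 - 16*s + 7/2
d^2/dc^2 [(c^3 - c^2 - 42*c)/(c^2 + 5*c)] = -24/(c^3 + 15*c^2 + 75*c + 125)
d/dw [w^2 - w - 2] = 2*w - 1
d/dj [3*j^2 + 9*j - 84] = 6*j + 9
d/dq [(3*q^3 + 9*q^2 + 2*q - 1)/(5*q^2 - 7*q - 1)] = (15*q^4 - 42*q^3 - 82*q^2 - 8*q - 9)/(25*q^4 - 70*q^3 + 39*q^2 + 14*q + 1)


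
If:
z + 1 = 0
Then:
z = -1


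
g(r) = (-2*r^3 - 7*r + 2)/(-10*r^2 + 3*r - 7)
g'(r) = (20*r - 3)*(-2*r^3 - 7*r + 2)/(-10*r^2 + 3*r - 7)^2 + (-6*r^2 - 7)/(-10*r^2 + 3*r - 7)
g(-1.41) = -0.56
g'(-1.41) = 0.05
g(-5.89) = -1.22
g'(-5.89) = 0.18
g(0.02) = -0.27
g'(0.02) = 0.91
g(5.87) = 1.33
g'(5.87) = 0.18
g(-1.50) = -0.57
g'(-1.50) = 0.05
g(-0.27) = -0.46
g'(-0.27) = 0.42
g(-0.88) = -0.55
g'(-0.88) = 0.02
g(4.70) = 1.12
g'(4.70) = 0.18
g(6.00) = 1.35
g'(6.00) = 0.19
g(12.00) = 2.51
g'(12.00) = 0.20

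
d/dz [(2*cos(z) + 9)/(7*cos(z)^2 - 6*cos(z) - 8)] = 2*(7*cos(z)^2 + 63*cos(z) - 19)*sin(z)/(7*sin(z)^2 + 6*cos(z) + 1)^2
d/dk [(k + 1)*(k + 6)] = 2*k + 7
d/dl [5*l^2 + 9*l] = 10*l + 9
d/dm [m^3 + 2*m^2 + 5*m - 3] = 3*m^2 + 4*m + 5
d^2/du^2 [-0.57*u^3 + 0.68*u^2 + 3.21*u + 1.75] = 1.36 - 3.42*u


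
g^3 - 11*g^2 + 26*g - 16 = (g - 8)*(g - 2)*(g - 1)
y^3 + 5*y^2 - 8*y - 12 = (y - 2)*(y + 1)*(y + 6)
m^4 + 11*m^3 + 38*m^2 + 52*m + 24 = (m + 1)*(m + 2)^2*(m + 6)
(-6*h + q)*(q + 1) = -6*h*q - 6*h + q^2 + q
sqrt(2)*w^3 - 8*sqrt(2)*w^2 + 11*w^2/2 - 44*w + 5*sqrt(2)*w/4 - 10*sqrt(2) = (w - 8)*(w + 5*sqrt(2)/2)*(sqrt(2)*w + 1/2)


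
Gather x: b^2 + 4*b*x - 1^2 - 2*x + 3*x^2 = b^2 + 3*x^2 + x*(4*b - 2) - 1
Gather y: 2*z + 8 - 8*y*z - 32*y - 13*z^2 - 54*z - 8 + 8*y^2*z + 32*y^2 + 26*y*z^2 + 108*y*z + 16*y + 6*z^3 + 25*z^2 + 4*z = y^2*(8*z + 32) + y*(26*z^2 + 100*z - 16) + 6*z^3 + 12*z^2 - 48*z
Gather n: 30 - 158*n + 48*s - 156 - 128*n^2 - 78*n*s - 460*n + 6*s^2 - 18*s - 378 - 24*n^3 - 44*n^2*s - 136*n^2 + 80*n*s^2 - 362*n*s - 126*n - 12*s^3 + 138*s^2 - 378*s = -24*n^3 + n^2*(-44*s - 264) + n*(80*s^2 - 440*s - 744) - 12*s^3 + 144*s^2 - 348*s - 504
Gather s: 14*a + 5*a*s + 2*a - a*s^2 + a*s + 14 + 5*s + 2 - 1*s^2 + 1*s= 16*a + s^2*(-a - 1) + s*(6*a + 6) + 16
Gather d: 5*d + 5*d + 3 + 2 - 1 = 10*d + 4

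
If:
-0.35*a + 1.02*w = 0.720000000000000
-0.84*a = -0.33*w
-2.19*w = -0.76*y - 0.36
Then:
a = 0.32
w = 0.82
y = 1.88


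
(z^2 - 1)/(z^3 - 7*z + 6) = (z + 1)/(z^2 + z - 6)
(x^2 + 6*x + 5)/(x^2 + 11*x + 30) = (x + 1)/(x + 6)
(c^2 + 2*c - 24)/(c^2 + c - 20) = (c + 6)/(c + 5)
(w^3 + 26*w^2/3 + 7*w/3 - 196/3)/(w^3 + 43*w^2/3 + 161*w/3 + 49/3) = (3*w^2 + 5*w - 28)/(3*w^2 + 22*w + 7)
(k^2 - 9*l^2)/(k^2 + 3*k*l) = (k - 3*l)/k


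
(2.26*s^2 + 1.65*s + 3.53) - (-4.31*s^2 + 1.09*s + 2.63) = 6.57*s^2 + 0.56*s + 0.9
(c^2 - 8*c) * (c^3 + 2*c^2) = c^5 - 6*c^4 - 16*c^3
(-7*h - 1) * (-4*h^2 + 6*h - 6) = 28*h^3 - 38*h^2 + 36*h + 6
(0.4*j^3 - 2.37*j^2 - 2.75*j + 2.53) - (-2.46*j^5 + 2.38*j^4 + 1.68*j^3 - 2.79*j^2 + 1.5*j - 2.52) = 2.46*j^5 - 2.38*j^4 - 1.28*j^3 + 0.42*j^2 - 4.25*j + 5.05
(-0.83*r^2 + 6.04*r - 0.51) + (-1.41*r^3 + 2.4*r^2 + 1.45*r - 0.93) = -1.41*r^3 + 1.57*r^2 + 7.49*r - 1.44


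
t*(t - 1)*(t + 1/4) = t^3 - 3*t^2/4 - t/4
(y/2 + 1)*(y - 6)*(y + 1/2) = y^3/2 - 7*y^2/4 - 7*y - 3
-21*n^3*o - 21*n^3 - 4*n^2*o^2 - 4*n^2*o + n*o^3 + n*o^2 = (-7*n + o)*(3*n + o)*(n*o + n)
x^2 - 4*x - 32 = (x - 8)*(x + 4)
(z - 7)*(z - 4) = z^2 - 11*z + 28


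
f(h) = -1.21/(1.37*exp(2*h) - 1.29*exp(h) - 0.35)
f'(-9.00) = 0.00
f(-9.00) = 3.46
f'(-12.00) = 0.00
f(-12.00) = 3.46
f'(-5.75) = -0.04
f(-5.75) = 3.42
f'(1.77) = 0.07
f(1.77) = -0.03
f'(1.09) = 0.39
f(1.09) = -0.15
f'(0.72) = 1.39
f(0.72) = -0.43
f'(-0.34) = 1.73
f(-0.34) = 2.11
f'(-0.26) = 2.73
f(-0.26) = 2.28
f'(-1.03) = -0.33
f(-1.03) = 1.90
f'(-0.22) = 3.49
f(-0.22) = 2.41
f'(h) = -1.21*(-2.74*exp(2*h) + 1.29*exp(h))/(1.37*exp(2*h) - 1.29*exp(h) - 0.35)^2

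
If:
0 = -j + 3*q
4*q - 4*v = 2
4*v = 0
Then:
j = 3/2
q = 1/2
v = 0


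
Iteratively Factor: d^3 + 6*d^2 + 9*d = (d + 3)*(d^2 + 3*d) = (d + 3)^2*(d)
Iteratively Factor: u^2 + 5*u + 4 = (u + 4)*(u + 1)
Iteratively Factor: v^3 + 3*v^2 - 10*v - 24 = (v + 2)*(v^2 + v - 12) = (v + 2)*(v + 4)*(v - 3)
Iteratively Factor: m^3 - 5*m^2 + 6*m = (m)*(m^2 - 5*m + 6) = m*(m - 2)*(m - 3)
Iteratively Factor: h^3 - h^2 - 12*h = (h - 4)*(h^2 + 3*h) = h*(h - 4)*(h + 3)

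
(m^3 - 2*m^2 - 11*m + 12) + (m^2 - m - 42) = m^3 - m^2 - 12*m - 30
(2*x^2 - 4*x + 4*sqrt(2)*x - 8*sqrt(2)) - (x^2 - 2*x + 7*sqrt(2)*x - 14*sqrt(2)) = x^2 - 3*sqrt(2)*x - 2*x + 6*sqrt(2)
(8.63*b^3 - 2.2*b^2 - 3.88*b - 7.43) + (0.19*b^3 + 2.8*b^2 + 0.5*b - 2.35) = 8.82*b^3 + 0.6*b^2 - 3.38*b - 9.78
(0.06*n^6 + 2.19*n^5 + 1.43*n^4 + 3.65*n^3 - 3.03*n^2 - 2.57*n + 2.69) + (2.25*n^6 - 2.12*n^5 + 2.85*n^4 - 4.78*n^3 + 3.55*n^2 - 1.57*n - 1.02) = 2.31*n^6 + 0.0699999999999998*n^5 + 4.28*n^4 - 1.13*n^3 + 0.52*n^2 - 4.14*n + 1.67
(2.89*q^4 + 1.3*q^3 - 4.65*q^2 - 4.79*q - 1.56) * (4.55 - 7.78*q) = -22.4842*q^5 + 3.0355*q^4 + 42.092*q^3 + 16.1087*q^2 - 9.6577*q - 7.098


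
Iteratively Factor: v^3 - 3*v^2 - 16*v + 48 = (v + 4)*(v^2 - 7*v + 12) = (v - 4)*(v + 4)*(v - 3)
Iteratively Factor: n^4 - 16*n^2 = (n)*(n^3 - 16*n) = n*(n - 4)*(n^2 + 4*n) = n*(n - 4)*(n + 4)*(n)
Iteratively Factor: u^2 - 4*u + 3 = (u - 1)*(u - 3)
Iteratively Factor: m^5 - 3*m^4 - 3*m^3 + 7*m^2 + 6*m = (m)*(m^4 - 3*m^3 - 3*m^2 + 7*m + 6) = m*(m + 1)*(m^3 - 4*m^2 + m + 6) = m*(m - 2)*(m + 1)*(m^2 - 2*m - 3) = m*(m - 3)*(m - 2)*(m + 1)*(m + 1)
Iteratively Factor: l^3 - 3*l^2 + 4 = (l + 1)*(l^2 - 4*l + 4) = (l - 2)*(l + 1)*(l - 2)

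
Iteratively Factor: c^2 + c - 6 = (c + 3)*(c - 2)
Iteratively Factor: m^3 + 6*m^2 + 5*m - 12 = (m + 4)*(m^2 + 2*m - 3) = (m + 3)*(m + 4)*(m - 1)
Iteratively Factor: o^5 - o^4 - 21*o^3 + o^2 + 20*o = (o - 1)*(o^4 - 21*o^2 - 20*o) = (o - 1)*(o + 4)*(o^3 - 4*o^2 - 5*o) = (o - 5)*(o - 1)*(o + 4)*(o^2 + o) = o*(o - 5)*(o - 1)*(o + 4)*(o + 1)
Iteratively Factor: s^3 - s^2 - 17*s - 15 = (s + 3)*(s^2 - 4*s - 5) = (s + 1)*(s + 3)*(s - 5)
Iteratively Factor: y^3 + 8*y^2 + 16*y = (y)*(y^2 + 8*y + 16) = y*(y + 4)*(y + 4)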